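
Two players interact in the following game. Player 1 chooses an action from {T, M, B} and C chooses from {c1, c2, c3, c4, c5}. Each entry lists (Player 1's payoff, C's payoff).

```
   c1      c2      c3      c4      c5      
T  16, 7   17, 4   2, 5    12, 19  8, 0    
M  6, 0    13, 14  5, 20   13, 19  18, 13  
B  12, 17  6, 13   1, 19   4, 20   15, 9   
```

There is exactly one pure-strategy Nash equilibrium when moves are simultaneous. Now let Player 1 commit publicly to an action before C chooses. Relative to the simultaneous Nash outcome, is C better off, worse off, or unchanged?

Work backward from C's decision.
- T → C plays c4 (best of 7, 4, 5, 19, 0); Player 1 gets 12.
- M → C plays c3 (best of 0, 14, 20, 19, 13); Player 1 gets 5.
- B → C plays c4 (best of 17, 13, 19, 20, 9); Player 1 gets 4.
Among 12, 5, 4, the best is 12 at T. Subgame-perfect outcome: (T, c4) with payoffs (12, 19).
Under simultaneous play:
Player 1's best replies: c1→T; c2→T; c3→M; c4→M; c5→M.
C's best replies: T→c4; M→c3; B→c4.
Only (M, c3) has each player best-responding; Nash payoffs (5, 20).
C earns 19 sequentially versus 20 at the Nash outcome: worse off.

worse off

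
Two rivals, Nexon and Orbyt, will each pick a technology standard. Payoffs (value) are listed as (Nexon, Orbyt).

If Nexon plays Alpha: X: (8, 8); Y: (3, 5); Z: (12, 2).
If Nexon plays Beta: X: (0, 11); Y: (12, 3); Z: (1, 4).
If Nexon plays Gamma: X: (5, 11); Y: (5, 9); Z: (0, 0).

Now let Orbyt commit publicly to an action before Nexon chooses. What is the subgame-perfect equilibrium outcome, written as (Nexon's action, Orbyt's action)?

Backward induction with Orbyt moving first.
- X: Nexon compares 8, 0, 5 and picks Alpha; Orbyt would get 8.
- Y: Nexon compares 3, 12, 5 and picks Beta; Orbyt would get 3.
- Z: Nexon compares 12, 1, 0 and picks Alpha; Orbyt would get 2.
Among 8, 3, 2, the best is 8 at X. Subgame-perfect outcome: (Alpha, X) with payoffs (8, 8).

(Alpha, X)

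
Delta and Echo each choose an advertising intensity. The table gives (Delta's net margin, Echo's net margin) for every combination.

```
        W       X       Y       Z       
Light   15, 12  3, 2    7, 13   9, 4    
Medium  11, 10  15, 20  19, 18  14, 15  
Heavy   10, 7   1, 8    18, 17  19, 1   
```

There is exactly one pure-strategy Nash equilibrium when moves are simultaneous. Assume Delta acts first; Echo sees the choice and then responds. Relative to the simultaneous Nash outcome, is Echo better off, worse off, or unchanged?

Solve by backward induction (Delta leads).
- Light: Echo compares 12, 2, 13, 4 and picks Y; Delta would get 7.
- Medium: Echo compares 10, 20, 18, 15 and picks X; Delta would get 15.
- Heavy: Echo compares 7, 8, 17, 1 and picks Y; Delta would get 18.
Delta's induced payoffs are 7, 15, 18, so Delta commits to Heavy. Subgame-perfect outcome: (Heavy, Y) with payoffs (18, 17).
Now find the simultaneous Nash equilibrium.
Delta's best replies: W→Light; X→Medium; Y→Medium; Z→Heavy.
Echo's best replies: Light→Y; Medium→X; Heavy→Y.
Only (Medium, X) has each player best-responding; Nash payoffs (15, 20).
Echo earns 17 sequentially versus 20 at the Nash outcome: worse off.

worse off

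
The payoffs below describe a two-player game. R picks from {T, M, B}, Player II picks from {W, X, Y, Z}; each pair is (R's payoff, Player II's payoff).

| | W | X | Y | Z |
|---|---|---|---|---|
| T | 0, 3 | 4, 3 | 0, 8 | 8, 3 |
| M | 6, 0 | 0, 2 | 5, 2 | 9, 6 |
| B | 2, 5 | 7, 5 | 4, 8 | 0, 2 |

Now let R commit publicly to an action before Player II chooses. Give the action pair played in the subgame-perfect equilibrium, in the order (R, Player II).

Work backward from Player II's decision.
- T → Player II plays Y (best of 3, 3, 8, 3); R gets 0.
- M → Player II plays Z (best of 0, 2, 2, 6); R gets 9.
- B → Player II plays Y (best of 5, 5, 8, 2); R gets 4.
Maximizing over 0, 9, 4, R chooses M. Subgame-perfect outcome: (M, Z) with payoffs (9, 6).

(M, Z)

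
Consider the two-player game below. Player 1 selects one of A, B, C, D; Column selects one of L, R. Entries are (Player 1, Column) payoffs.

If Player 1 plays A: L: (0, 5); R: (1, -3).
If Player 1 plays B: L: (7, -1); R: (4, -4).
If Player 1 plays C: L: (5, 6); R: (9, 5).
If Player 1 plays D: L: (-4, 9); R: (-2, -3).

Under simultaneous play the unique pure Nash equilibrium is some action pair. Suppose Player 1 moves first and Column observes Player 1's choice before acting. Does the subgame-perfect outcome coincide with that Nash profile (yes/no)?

Work backward from Column's decision.
- A → Column plays L (best of 5, -3); Player 1 gets 0.
- B → Column plays L (best of -1, -4); Player 1 gets 7.
- C → Column plays L (best of 6, 5); Player 1 gets 5.
- D → Column plays L (best of 9, -3); Player 1 gets -4.
Player 1's induced payoffs are 0, 7, 5, -4, so Player 1 commits to B. Subgame-perfect outcome: (B, L) with payoffs (7, -1).
Now find the simultaneous Nash equilibrium.
Player 1's best replies: L→B; R→C.
Column's best replies: A→L; B→L; C→L; D→L.
Only (B, L) has each player best-responding; Nash payoffs (7, -1).
Sequential outcome (B, L) coincides with the Nash profile (B, L).

yes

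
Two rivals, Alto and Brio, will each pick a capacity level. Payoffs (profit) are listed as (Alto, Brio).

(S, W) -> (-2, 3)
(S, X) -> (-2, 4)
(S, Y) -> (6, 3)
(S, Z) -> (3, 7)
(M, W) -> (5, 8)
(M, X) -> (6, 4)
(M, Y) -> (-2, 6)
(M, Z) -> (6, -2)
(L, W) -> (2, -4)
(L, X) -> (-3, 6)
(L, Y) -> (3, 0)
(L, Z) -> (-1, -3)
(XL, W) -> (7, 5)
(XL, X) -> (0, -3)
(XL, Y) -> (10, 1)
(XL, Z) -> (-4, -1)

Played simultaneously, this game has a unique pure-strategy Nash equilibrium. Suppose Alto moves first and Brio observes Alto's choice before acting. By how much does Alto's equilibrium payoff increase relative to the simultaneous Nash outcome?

Solve by backward induction (Alto leads).
- S: Brio compares 3, 4, 3, 7 and picks Z; Alto would get 3.
- M: Brio compares 8, 4, 6, -2 and picks W; Alto would get 5.
- L: Brio compares -4, 6, 0, -3 and picks X; Alto would get -3.
- XL: Brio compares 5, -3, 1, -1 and picks W; Alto would get 7.
Maximizing over 3, 5, -3, 7, Alto chooses XL. Subgame-perfect outcome: (XL, W) with payoffs (7, 5).
For the simultaneous game, intersect best replies.
Alto's best replies: W→XL; X→M; Y→XL; Z→M.
Brio's best replies: S→Z; M→W; L→X; XL→W.
The unique mutual best reply is (XL, W), giving (7, 5).
Alto's commitment gain: 7 − 7 = 0.

0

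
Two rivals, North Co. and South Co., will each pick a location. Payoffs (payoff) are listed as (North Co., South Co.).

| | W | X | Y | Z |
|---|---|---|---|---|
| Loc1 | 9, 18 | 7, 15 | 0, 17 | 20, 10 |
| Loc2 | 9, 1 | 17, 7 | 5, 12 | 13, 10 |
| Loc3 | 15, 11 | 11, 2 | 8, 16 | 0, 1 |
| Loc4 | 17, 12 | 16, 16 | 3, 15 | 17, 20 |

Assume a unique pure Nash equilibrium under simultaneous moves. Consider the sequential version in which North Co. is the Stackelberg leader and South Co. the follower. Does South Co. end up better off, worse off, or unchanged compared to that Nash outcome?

Solve by backward induction (North Co. leads).
- Loc1 → South Co. plays W (best of 18, 15, 17, 10); North Co. gets 9.
- Loc2 → South Co. plays Y (best of 1, 7, 12, 10); North Co. gets 5.
- Loc3 → South Co. plays Y (best of 11, 2, 16, 1); North Co. gets 8.
- Loc4 → South Co. plays Z (best of 12, 16, 15, 20); North Co. gets 17.
Maximizing over 9, 5, 8, 17, North Co. chooses Loc4. Subgame-perfect outcome: (Loc4, Z) with payoffs (17, 20).
For the simultaneous game, intersect best replies.
North Co.'s best replies: W→Loc4; X→Loc2; Y→Loc3; Z→Loc1.
South Co.'s best replies: Loc1→W; Loc2→Y; Loc3→Y; Loc4→Z.
Only (Loc3, Y) has each player best-responding; Nash payoffs (8, 16).
South Co. earns 20 sequentially versus 16 at the Nash outcome: better off.

better off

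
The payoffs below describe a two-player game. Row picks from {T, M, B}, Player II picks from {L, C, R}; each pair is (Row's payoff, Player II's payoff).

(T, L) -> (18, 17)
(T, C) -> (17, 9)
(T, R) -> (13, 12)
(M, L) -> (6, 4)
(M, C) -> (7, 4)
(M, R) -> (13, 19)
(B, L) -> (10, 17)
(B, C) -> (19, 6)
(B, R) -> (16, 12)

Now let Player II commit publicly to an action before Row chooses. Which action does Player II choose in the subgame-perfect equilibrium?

L

Work backward from Row's decision.
- L: BR = T, leader payoff 17.
- C: BR = B, leader payoff 6.
- R: BR = B, leader payoff 12.
Maximizing over 17, 6, 12, Player II chooses L. Subgame-perfect outcome: (T, L) with payoffs (18, 17).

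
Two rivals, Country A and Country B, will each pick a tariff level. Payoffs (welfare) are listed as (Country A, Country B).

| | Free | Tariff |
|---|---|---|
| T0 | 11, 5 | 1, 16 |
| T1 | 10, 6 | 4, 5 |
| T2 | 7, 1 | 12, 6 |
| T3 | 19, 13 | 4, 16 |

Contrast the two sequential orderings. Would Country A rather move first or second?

If Country A leads: Country B's best replies are T0→Tariff, T1→Free, T2→Tariff, T3→Tariff; Country A's induced payoffs 1, 10, 12, 4; outcome (T2, Tariff), payoffs (12, 6).
If Country B leads: Country A's best replies are Free→T3, Tariff→T2; Country B's induced payoffs 13, 6; outcome (T3, Free), payoffs (19, 13).
Country A gets 12 moving first and 19 moving second, so Country A prefers to move second.

second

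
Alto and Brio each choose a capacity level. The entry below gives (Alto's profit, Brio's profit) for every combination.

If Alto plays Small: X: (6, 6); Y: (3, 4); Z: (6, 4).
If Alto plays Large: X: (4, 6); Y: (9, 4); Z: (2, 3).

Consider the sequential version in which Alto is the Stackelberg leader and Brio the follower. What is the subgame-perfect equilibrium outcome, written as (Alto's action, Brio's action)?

(Small, X)

Backward induction with Alto moving first.
- Small: BR = X, leader payoff 6.
- Large: BR = X, leader payoff 4.
Alto's induced payoffs are 6, 4, so Alto commits to Small. Subgame-perfect outcome: (Small, X) with payoffs (6, 6).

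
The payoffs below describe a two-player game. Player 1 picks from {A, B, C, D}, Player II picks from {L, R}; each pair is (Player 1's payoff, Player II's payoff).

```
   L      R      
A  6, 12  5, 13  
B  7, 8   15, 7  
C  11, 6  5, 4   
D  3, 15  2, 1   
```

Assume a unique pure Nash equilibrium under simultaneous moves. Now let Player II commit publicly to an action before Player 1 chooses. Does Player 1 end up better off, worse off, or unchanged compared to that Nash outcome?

Solve by backward induction (Player II leads).
- L → Player 1 plays C (best of 6, 7, 11, 3); Player II gets 6.
- R → Player 1 plays B (best of 5, 15, 5, 2); Player II gets 7.
Among 6, 7, the best is 7 at R. Subgame-perfect outcome: (B, R) with payoffs (15, 7).
Now find the simultaneous Nash equilibrium.
Player 1's best replies: L→C; R→B.
Player II's best replies: A→R; B→L; C→L; D→L.
Only (C, L) has each player best-responding; Nash payoffs (11, 6).
Player 1 earns 15 sequentially versus 11 at the Nash outcome: better off.

better off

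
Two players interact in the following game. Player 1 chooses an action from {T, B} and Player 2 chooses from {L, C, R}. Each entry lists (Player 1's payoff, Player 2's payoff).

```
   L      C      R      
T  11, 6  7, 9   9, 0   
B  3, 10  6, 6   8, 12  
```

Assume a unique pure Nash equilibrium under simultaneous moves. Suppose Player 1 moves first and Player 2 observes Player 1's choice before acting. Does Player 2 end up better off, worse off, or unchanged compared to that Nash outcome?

better off

Backward induction with Player 1 moving first.
- T → Player 2 plays C (best of 6, 9, 0); Player 1 gets 7.
- B → Player 2 plays R (best of 10, 6, 12); Player 1 gets 8.
Maximizing over 7, 8, Player 1 chooses B. Subgame-perfect outcome: (B, R) with payoffs (8, 12).
Now find the simultaneous Nash equilibrium.
Player 1's best replies: L→T; C→T; R→T.
Player 2's best replies: T→C; B→R.
The unique mutual best reply is (T, C), giving (7, 9).
Player 2 earns 12 sequentially versus 9 at the Nash outcome: better off.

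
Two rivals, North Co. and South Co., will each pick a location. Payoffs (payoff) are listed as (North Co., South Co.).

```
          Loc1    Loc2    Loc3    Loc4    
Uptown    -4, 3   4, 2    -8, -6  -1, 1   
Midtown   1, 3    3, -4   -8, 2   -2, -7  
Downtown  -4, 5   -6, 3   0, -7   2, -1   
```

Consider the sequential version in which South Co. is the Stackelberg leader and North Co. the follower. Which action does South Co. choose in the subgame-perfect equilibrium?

North Co. best-responds to each possible South Co. move:
- Loc1 → North Co. plays Midtown (best of -4, 1, -4); South Co. gets 3.
- Loc2 → North Co. plays Uptown (best of 4, 3, -6); South Co. gets 2.
- Loc3 → North Co. plays Downtown (best of -8, -8, 0); South Co. gets -7.
- Loc4 → North Co. plays Downtown (best of -1, -2, 2); South Co. gets -1.
Among 3, 2, -7, -1, the best is 3 at Loc1. Subgame-perfect outcome: (Midtown, Loc1) with payoffs (1, 3).

Loc1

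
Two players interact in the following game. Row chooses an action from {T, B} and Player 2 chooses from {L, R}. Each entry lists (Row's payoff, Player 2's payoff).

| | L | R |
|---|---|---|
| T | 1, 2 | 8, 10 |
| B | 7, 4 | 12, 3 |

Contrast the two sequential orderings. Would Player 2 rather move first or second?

If Row leads: Player 2's best replies are T→R, B→L; Row's induced payoffs 8, 7; outcome (T, R), payoffs (8, 10).
If Player 2 leads: Row's best replies are L→B, R→B; Player 2's induced payoffs 4, 3; outcome (B, L), payoffs (7, 4).
Player 2 gets 4 moving first and 10 moving second, so Player 2 prefers to move second.

second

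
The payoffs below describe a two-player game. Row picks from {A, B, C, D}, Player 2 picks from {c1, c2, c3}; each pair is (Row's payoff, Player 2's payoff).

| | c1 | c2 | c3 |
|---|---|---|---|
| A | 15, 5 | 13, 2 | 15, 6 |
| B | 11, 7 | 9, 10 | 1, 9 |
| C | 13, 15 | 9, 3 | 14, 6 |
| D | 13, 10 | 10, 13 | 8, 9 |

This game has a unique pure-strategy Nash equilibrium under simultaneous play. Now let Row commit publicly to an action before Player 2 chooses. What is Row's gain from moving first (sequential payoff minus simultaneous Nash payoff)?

Work backward from Player 2's decision.
- A: BR = c3, leader payoff 15.
- B: BR = c2, leader payoff 9.
- C: BR = c1, leader payoff 13.
- D: BR = c2, leader payoff 10.
Among 15, 9, 13, 10, the best is 15 at A. Subgame-perfect outcome: (A, c3) with payoffs (15, 6).
For the simultaneous game, intersect best replies.
Row's best replies: c1→A; c2→A; c3→A.
Player 2's best replies: A→c3; B→c2; C→c1; D→c2.
Only (A, c3) has each player best-responding; Nash payoffs (15, 6).
Row's commitment gain: 15 − 15 = 0.

0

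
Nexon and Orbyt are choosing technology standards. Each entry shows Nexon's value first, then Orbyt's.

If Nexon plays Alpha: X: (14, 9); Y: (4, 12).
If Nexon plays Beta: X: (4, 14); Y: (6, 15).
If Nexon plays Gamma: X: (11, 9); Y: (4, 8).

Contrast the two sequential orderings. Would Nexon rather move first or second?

first

If Nexon leads: Orbyt's best replies are Alpha→Y, Beta→Y, Gamma→X; Nexon's induced payoffs 4, 6, 11; outcome (Gamma, X), payoffs (11, 9).
If Orbyt leads: Nexon's best replies are X→Alpha, Y→Beta; Orbyt's induced payoffs 9, 15; outcome (Beta, Y), payoffs (6, 15).
Nexon gets 11 moving first and 6 moving second, so Nexon prefers to move first.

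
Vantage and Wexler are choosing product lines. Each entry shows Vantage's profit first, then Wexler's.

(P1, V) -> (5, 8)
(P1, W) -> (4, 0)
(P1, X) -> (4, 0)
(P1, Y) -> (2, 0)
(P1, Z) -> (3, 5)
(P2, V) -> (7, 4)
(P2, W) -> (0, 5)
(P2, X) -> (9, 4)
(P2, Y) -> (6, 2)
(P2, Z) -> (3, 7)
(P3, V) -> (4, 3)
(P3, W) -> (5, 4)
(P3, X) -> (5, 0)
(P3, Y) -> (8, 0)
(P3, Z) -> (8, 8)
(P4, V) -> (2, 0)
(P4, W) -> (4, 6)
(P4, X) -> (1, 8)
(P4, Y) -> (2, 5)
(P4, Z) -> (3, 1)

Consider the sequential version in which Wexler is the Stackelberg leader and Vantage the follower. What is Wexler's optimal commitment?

Z

Backward induction with Wexler moving first.
- V: Vantage compares 5, 7, 4, 2 and picks P2; Wexler would get 4.
- W: Vantage compares 4, 0, 5, 4 and picks P3; Wexler would get 4.
- X: Vantage compares 4, 9, 5, 1 and picks P2; Wexler would get 4.
- Y: Vantage compares 2, 6, 8, 2 and picks P3; Wexler would get 0.
- Z: Vantage compares 3, 3, 8, 3 and picks P3; Wexler would get 8.
Among 4, 4, 4, 0, 8, the best is 8 at Z. Subgame-perfect outcome: (P3, Z) with payoffs (8, 8).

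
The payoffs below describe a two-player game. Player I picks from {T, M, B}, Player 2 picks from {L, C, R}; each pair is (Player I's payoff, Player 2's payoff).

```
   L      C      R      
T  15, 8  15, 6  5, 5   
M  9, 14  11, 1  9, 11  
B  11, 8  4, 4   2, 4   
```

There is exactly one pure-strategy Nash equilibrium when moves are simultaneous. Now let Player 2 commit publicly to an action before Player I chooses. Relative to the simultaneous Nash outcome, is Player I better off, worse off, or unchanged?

worse off

Player I best-responds to each possible Player 2 move:
- L: BR = T, leader payoff 8.
- C: BR = T, leader payoff 6.
- R: BR = M, leader payoff 11.
Maximizing over 8, 6, 11, Player 2 chooses R. Subgame-perfect outcome: (M, R) with payoffs (9, 11).
For the simultaneous game, intersect best replies.
Player I's best replies: L→T; C→T; R→M.
Player 2's best replies: T→L; M→L; B→L.
The unique mutual best reply is (T, L), giving (15, 8).
Player I earns 9 sequentially versus 15 at the Nash outcome: worse off.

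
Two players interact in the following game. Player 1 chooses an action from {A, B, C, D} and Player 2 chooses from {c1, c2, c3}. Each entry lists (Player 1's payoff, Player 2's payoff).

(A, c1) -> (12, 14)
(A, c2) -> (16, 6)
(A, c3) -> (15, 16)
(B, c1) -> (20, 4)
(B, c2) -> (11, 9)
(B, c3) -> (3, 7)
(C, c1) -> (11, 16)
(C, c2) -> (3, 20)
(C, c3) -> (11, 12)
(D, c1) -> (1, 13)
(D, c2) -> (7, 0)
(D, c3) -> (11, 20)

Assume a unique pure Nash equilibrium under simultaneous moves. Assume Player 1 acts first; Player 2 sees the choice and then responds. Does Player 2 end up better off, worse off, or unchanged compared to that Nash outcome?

Work backward from Player 2's decision.
- A → Player 2 plays c3 (best of 14, 6, 16); Player 1 gets 15.
- B → Player 2 plays c2 (best of 4, 9, 7); Player 1 gets 11.
- C → Player 2 plays c2 (best of 16, 20, 12); Player 1 gets 3.
- D → Player 2 plays c3 (best of 13, 0, 20); Player 1 gets 11.
Maximizing over 15, 11, 3, 11, Player 1 chooses A. Subgame-perfect outcome: (A, c3) with payoffs (15, 16).
Now find the simultaneous Nash equilibrium.
Player 1's best replies: c1→B; c2→A; c3→A.
Player 2's best replies: A→c3; B→c2; C→c2; D→c3.
The unique mutual best reply is (A, c3), giving (15, 16).
Player 2 earns 16 sequentially versus 16 at the Nash outcome: unchanged.

unchanged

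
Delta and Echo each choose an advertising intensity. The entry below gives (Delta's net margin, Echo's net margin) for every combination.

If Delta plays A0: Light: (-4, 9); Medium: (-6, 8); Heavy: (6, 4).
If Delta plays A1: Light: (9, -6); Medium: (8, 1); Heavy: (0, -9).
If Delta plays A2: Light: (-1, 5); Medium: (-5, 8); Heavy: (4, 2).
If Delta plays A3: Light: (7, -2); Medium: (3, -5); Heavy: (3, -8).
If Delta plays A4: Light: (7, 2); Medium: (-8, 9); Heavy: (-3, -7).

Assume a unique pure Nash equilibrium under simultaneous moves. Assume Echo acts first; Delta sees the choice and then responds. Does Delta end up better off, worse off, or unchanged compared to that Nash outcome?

worse off

Backward induction with Echo moving first.
- Light → Delta plays A1 (best of -4, 9, -1, 7, 7); Echo gets -6.
- Medium → Delta plays A1 (best of -6, 8, -5, 3, -8); Echo gets 1.
- Heavy → Delta plays A0 (best of 6, 0, 4, 3, -3); Echo gets 4.
Echo's induced payoffs are -6, 1, 4, so Echo commits to Heavy. Subgame-perfect outcome: (A0, Heavy) with payoffs (6, 4).
Under simultaneous play:
Delta's best replies: Light→A1; Medium→A1; Heavy→A0.
Echo's best replies: A0→Light; A1→Medium; A2→Medium; A3→Light; A4→Medium.
The unique mutual best reply is (A1, Medium), giving (8, 1).
Delta earns 6 sequentially versus 8 at the Nash outcome: worse off.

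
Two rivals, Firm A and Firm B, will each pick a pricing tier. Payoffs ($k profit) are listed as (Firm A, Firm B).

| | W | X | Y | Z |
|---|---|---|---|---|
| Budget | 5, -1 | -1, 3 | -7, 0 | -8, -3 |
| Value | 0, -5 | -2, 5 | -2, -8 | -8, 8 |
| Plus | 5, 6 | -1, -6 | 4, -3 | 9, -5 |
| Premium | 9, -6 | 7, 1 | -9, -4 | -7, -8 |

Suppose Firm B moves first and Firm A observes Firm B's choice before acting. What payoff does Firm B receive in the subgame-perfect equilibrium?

1

Solve by backward induction (Firm B leads).
- W: Firm A compares 5, 0, 5, 9 and picks Premium; Firm B would get -6.
- X: Firm A compares -1, -2, -1, 7 and picks Premium; Firm B would get 1.
- Y: Firm A compares -7, -2, 4, -9 and picks Plus; Firm B would get -3.
- Z: Firm A compares -8, -8, 9, -7 and picks Plus; Firm B would get -5.
Among -6, 1, -3, -5, the best is 1 at X. Subgame-perfect outcome: (Premium, X) with payoffs (7, 1).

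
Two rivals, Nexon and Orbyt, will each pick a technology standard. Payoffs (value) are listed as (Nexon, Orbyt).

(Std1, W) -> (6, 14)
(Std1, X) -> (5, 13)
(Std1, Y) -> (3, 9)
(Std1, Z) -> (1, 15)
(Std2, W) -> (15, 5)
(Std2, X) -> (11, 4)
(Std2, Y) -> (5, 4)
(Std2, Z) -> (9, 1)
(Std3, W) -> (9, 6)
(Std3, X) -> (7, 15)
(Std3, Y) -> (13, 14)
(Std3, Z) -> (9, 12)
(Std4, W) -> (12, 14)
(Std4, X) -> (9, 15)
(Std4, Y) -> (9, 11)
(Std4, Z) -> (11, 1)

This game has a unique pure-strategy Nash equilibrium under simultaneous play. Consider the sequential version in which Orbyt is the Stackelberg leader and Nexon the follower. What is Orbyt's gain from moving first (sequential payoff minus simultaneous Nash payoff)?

9

Work backward from Nexon's decision.
- W → Nexon plays Std2 (best of 6, 15, 9, 12); Orbyt gets 5.
- X → Nexon plays Std2 (best of 5, 11, 7, 9); Orbyt gets 4.
- Y → Nexon plays Std3 (best of 3, 5, 13, 9); Orbyt gets 14.
- Z → Nexon plays Std4 (best of 1, 9, 9, 11); Orbyt gets 1.
Among 5, 4, 14, 1, the best is 14 at Y. Subgame-perfect outcome: (Std3, Y) with payoffs (13, 14).
Under simultaneous play:
Nexon's best replies: W→Std2; X→Std2; Y→Std3; Z→Std4.
Orbyt's best replies: Std1→Z; Std2→W; Std3→X; Std4→X.
The unique mutual best reply is (Std2, W), giving (15, 5).
Orbyt's commitment gain: 14 − 5 = 9.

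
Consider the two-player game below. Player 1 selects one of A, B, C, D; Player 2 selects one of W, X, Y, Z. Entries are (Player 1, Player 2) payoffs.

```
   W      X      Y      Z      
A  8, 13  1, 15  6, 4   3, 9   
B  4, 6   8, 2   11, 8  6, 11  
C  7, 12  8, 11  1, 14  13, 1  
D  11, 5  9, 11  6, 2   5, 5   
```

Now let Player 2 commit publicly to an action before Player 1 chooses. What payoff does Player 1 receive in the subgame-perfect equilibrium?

9

Backward induction with Player 2 moving first.
- W: Player 1 compares 8, 4, 7, 11 and picks D; Player 2 would get 5.
- X: Player 1 compares 1, 8, 8, 9 and picks D; Player 2 would get 11.
- Y: Player 1 compares 6, 11, 1, 6 and picks B; Player 2 would get 8.
- Z: Player 1 compares 3, 6, 13, 5 and picks C; Player 2 would get 1.
Among 5, 11, 8, 1, the best is 11 at X. Subgame-perfect outcome: (D, X) with payoffs (9, 11).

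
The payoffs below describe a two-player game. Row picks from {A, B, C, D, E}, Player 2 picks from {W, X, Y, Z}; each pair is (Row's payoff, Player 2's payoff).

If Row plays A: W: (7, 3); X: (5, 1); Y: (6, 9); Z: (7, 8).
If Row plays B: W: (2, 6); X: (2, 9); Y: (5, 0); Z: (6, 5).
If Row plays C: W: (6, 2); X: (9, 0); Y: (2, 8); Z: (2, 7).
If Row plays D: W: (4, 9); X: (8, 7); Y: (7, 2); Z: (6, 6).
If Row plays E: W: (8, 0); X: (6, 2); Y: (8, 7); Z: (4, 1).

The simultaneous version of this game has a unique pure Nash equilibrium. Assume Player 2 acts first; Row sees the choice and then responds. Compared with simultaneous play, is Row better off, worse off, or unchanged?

worse off

Backward induction with Player 2 moving first.
- W → Row plays E (best of 7, 2, 6, 4, 8); Player 2 gets 0.
- X → Row plays C (best of 5, 2, 9, 8, 6); Player 2 gets 0.
- Y → Row plays E (best of 6, 5, 2, 7, 8); Player 2 gets 7.
- Z → Row plays A (best of 7, 6, 2, 6, 4); Player 2 gets 8.
Among 0, 0, 7, 8, the best is 8 at Z. Subgame-perfect outcome: (A, Z) with payoffs (7, 8).
Under simultaneous play:
Row's best replies: W→E; X→C; Y→E; Z→A.
Player 2's best replies: A→Y; B→X; C→Y; D→W; E→Y.
Only (E, Y) has each player best-responding; Nash payoffs (8, 7).
Row earns 7 sequentially versus 8 at the Nash outcome: worse off.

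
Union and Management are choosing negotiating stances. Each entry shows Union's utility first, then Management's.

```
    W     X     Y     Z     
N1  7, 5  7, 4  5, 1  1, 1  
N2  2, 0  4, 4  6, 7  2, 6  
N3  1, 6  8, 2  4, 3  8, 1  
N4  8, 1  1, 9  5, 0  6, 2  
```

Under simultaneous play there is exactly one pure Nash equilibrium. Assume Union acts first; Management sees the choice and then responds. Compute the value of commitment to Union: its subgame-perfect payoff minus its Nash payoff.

Work backward from Management's decision.
- N1 → Management plays W (best of 5, 4, 1, 1); Union gets 7.
- N2 → Management plays Y (best of 0, 4, 7, 6); Union gets 6.
- N3 → Management plays W (best of 6, 2, 3, 1); Union gets 1.
- N4 → Management plays X (best of 1, 9, 0, 2); Union gets 1.
Union's induced payoffs are 7, 6, 1, 1, so Union commits to N1. Subgame-perfect outcome: (N1, W) with payoffs (7, 5).
Now find the simultaneous Nash equilibrium.
Union's best replies: W→N4; X→N3; Y→N2; Z→N3.
Management's best replies: N1→W; N2→Y; N3→W; N4→X.
Only (N2, Y) has each player best-responding; Nash payoffs (6, 7).
Union's commitment gain: 7 − 6 = 1.

1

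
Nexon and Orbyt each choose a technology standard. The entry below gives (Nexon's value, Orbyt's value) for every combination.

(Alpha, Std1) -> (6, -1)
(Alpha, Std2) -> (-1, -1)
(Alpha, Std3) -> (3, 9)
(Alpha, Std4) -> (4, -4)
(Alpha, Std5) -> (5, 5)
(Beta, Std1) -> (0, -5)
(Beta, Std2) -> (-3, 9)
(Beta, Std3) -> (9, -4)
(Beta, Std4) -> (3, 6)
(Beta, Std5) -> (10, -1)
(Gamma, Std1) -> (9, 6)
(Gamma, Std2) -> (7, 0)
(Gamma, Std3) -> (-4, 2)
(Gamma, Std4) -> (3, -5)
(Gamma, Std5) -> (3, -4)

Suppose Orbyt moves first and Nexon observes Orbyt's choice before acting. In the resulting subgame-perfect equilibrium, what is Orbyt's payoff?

6

Backward induction with Orbyt moving first.
- Std1 → Nexon plays Gamma (best of 6, 0, 9); Orbyt gets 6.
- Std2 → Nexon plays Gamma (best of -1, -3, 7); Orbyt gets 0.
- Std3 → Nexon plays Beta (best of 3, 9, -4); Orbyt gets -4.
- Std4 → Nexon plays Alpha (best of 4, 3, 3); Orbyt gets -4.
- Std5 → Nexon plays Beta (best of 5, 10, 3); Orbyt gets -1.
Orbyt's induced payoffs are 6, 0, -4, -4, -1, so Orbyt commits to Std1. Subgame-perfect outcome: (Gamma, Std1) with payoffs (9, 6).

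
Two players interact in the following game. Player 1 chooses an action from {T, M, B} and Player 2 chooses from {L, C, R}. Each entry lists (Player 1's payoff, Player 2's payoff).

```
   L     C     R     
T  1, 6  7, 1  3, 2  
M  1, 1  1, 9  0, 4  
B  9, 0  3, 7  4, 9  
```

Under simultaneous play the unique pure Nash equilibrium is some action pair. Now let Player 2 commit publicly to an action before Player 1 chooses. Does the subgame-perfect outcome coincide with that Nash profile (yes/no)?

Solve by backward induction (Player 2 leads).
- L: Player 1 compares 1, 1, 9 and picks B; Player 2 would get 0.
- C: Player 1 compares 7, 1, 3 and picks T; Player 2 would get 1.
- R: Player 1 compares 3, 0, 4 and picks B; Player 2 would get 9.
Among 0, 1, 9, the best is 9 at R. Subgame-perfect outcome: (B, R) with payoffs (4, 9).
Under simultaneous play:
Player 1's best replies: L→B; C→T; R→B.
Player 2's best replies: T→L; M→C; B→R.
The unique mutual best reply is (B, R), giving (4, 9).
Sequential outcome (B, R) coincides with the Nash profile (B, R).

yes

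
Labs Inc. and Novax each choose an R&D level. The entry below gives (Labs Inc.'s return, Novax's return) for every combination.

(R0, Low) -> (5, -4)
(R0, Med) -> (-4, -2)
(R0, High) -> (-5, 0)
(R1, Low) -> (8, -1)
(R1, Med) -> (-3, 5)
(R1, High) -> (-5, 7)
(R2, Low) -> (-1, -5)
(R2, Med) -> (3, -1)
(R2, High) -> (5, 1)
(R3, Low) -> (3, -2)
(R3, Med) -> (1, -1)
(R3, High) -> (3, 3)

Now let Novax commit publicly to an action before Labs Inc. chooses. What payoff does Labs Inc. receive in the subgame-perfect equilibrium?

5

Backward induction with Novax moving first.
- Low → Labs Inc. plays R1 (best of 5, 8, -1, 3); Novax gets -1.
- Med → Labs Inc. plays R2 (best of -4, -3, 3, 1); Novax gets -1.
- High → Labs Inc. plays R2 (best of -5, -5, 5, 3); Novax gets 1.
Among -1, -1, 1, the best is 1 at High. Subgame-perfect outcome: (R2, High) with payoffs (5, 1).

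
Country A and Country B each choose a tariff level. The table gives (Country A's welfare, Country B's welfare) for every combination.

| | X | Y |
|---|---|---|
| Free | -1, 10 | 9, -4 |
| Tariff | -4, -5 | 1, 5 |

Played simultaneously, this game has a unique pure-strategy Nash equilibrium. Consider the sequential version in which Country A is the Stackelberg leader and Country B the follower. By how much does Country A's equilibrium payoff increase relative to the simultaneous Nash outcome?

Country B best-responds to each possible Country A move:
- Free: BR = X, leader payoff -1.
- Tariff: BR = Y, leader payoff 1.
Among -1, 1, the best is 1 at Tariff. Subgame-perfect outcome: (Tariff, Y) with payoffs (1, 5).
For the simultaneous game, intersect best replies.
Country A's best replies: X→Free; Y→Free.
Country B's best replies: Free→X; Tariff→Y.
The unique mutual best reply is (Free, X), giving (-1, 10).
Country A's commitment gain: 1 − -1 = 2.

2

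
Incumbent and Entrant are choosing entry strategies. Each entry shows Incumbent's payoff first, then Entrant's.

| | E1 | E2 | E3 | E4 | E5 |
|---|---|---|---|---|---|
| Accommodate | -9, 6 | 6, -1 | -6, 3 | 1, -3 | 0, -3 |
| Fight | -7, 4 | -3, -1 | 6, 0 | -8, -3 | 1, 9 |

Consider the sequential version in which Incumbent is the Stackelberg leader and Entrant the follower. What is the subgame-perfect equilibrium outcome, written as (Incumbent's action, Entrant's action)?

Solve by backward induction (Incumbent leads).
- Accommodate: BR = E1, leader payoff -9.
- Fight: BR = E5, leader payoff 1.
Among -9, 1, the best is 1 at Fight. Subgame-perfect outcome: (Fight, E5) with payoffs (1, 9).

(Fight, E5)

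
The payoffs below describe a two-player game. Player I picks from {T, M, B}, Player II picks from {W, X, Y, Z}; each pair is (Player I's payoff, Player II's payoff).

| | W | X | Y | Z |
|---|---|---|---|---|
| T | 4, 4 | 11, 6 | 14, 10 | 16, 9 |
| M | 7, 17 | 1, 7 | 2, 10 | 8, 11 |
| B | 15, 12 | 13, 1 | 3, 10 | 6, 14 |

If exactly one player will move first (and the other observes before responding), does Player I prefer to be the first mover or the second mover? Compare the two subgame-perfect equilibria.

If Player I leads: Player II's best replies are T→Y, M→W, B→Z; Player I's induced payoffs 14, 7, 6; outcome (T, Y), payoffs (14, 10).
If Player II leads: Player I's best replies are W→B, X→B, Y→T, Z→T; Player II's induced payoffs 12, 1, 10, 9; outcome (B, W), payoffs (15, 12).
Player I gets 14 moving first and 15 moving second, so Player I prefers to move second.

second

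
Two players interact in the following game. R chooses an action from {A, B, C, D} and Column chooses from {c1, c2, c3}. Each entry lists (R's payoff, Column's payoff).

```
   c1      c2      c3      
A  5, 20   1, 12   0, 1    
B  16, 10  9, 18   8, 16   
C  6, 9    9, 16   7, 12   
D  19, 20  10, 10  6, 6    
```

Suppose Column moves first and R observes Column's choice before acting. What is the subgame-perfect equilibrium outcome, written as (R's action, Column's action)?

Solve by backward induction (Column leads).
- c1: R compares 5, 16, 6, 19 and picks D; Column would get 20.
- c2: R compares 1, 9, 9, 10 and picks D; Column would get 10.
- c3: R compares 0, 8, 7, 6 and picks B; Column would get 16.
Maximizing over 20, 10, 16, Column chooses c1. Subgame-perfect outcome: (D, c1) with payoffs (19, 20).

(D, c1)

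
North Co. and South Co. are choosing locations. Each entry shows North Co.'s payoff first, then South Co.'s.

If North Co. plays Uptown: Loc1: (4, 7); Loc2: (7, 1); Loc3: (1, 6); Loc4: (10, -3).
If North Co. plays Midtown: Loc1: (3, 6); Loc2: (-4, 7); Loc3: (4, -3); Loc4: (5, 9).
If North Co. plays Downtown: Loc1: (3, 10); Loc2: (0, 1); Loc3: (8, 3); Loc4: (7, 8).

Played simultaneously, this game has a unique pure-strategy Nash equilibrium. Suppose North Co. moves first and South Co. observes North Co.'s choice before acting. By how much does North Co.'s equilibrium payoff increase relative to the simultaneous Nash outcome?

1

Solve by backward induction (North Co. leads).
- Uptown → South Co. plays Loc1 (best of 7, 1, 6, -3); North Co. gets 4.
- Midtown → South Co. plays Loc4 (best of 6, 7, -3, 9); North Co. gets 5.
- Downtown → South Co. plays Loc1 (best of 10, 1, 3, 8); North Co. gets 3.
North Co.'s induced payoffs are 4, 5, 3, so North Co. commits to Midtown. Subgame-perfect outcome: (Midtown, Loc4) with payoffs (5, 9).
Now find the simultaneous Nash equilibrium.
North Co.'s best replies: Loc1→Uptown; Loc2→Uptown; Loc3→Downtown; Loc4→Uptown.
South Co.'s best replies: Uptown→Loc1; Midtown→Loc4; Downtown→Loc1.
Only (Uptown, Loc1) has each player best-responding; Nash payoffs (4, 7).
North Co.'s commitment gain: 5 − 4 = 1.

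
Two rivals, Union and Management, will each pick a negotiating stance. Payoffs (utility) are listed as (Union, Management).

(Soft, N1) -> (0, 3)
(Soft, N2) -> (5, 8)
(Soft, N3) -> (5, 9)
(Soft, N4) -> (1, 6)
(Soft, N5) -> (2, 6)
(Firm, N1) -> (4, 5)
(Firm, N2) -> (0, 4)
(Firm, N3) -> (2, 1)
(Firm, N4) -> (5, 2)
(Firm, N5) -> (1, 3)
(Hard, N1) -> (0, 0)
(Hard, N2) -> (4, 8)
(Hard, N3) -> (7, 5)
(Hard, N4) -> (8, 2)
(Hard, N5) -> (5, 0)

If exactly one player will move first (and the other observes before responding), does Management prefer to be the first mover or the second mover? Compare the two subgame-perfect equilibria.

second

If Union leads: Management's best replies are Soft→N3, Firm→N1, Hard→N2; Union's induced payoffs 5, 4, 4; outcome (Soft, N3), payoffs (5, 9).
If Management leads: Union's best replies are N1→Firm, N2→Soft, N3→Hard, N4→Hard, N5→Hard; Management's induced payoffs 5, 8, 5, 2, 0; outcome (Soft, N2), payoffs (5, 8).
Management gets 8 moving first and 9 moving second, so Management prefers to move second.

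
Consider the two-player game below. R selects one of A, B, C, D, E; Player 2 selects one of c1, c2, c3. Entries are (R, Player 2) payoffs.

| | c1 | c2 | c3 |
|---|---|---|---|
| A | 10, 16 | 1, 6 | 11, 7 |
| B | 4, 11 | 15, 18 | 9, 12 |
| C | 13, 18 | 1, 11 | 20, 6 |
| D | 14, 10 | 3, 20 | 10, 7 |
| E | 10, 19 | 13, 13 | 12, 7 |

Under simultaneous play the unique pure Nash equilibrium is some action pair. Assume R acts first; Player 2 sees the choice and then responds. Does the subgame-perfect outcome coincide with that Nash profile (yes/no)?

yes

Player 2 best-responds to each possible R move:
- A → Player 2 plays c1 (best of 16, 6, 7); R gets 10.
- B → Player 2 plays c2 (best of 11, 18, 12); R gets 15.
- C → Player 2 plays c1 (best of 18, 11, 6); R gets 13.
- D → Player 2 plays c2 (best of 10, 20, 7); R gets 3.
- E → Player 2 plays c1 (best of 19, 13, 7); R gets 10.
Among 10, 15, 13, 3, 10, the best is 15 at B. Subgame-perfect outcome: (B, c2) with payoffs (15, 18).
Now find the simultaneous Nash equilibrium.
R's best replies: c1→D; c2→B; c3→C.
Player 2's best replies: A→c1; B→c2; C→c1; D→c2; E→c1.
The unique mutual best reply is (B, c2), giving (15, 18).
Sequential outcome (B, c2) coincides with the Nash profile (B, c2).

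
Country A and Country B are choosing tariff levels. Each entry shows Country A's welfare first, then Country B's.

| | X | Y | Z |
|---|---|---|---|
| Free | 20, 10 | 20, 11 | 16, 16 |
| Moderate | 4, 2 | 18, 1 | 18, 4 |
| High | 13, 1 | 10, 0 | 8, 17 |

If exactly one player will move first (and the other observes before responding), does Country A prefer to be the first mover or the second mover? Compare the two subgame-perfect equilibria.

If Country A leads: Country B's best replies are Free→Z, Moderate→Z, High→Z; Country A's induced payoffs 16, 18, 8; outcome (Moderate, Z), payoffs (18, 4).
If Country B leads: Country A's best replies are X→Free, Y→Free, Z→Moderate; Country B's induced payoffs 10, 11, 4; outcome (Free, Y), payoffs (20, 11).
Country A gets 18 moving first and 20 moving second, so Country A prefers to move second.

second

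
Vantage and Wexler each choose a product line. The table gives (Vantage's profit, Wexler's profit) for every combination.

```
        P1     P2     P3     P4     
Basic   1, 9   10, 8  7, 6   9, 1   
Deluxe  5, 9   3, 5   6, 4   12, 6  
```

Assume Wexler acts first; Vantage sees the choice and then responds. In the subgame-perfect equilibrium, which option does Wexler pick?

Solve by backward induction (Wexler leads).
- P1: BR = Deluxe, leader payoff 9.
- P2: BR = Basic, leader payoff 8.
- P3: BR = Basic, leader payoff 6.
- P4: BR = Deluxe, leader payoff 6.
Maximizing over 9, 8, 6, 6, Wexler chooses P1. Subgame-perfect outcome: (Deluxe, P1) with payoffs (5, 9).

P1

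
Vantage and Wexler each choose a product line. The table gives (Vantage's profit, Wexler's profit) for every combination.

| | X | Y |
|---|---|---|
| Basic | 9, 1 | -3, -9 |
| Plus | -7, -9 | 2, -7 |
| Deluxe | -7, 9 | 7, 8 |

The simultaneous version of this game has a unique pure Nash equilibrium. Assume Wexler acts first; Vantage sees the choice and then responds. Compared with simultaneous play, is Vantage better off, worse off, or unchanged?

worse off

Backward induction with Wexler moving first.
- X: Vantage compares 9, -7, -7 and picks Basic; Wexler would get 1.
- Y: Vantage compares -3, 2, 7 and picks Deluxe; Wexler would get 8.
Wexler's induced payoffs are 1, 8, so Wexler commits to Y. Subgame-perfect outcome: (Deluxe, Y) with payoffs (7, 8).
For the simultaneous game, intersect best replies.
Vantage's best replies: X→Basic; Y→Deluxe.
Wexler's best replies: Basic→X; Plus→Y; Deluxe→X.
The unique mutual best reply is (Basic, X), giving (9, 1).
Vantage earns 7 sequentially versus 9 at the Nash outcome: worse off.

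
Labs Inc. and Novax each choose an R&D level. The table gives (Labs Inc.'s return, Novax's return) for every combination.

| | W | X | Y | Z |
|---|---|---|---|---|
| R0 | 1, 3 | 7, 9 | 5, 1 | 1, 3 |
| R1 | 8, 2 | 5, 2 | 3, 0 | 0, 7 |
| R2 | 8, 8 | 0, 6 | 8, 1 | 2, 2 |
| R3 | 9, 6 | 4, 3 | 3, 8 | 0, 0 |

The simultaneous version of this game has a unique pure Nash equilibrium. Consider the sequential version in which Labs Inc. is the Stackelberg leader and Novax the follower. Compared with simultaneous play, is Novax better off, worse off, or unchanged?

Work backward from Novax's decision.
- R0 → Novax plays X (best of 3, 9, 1, 3); Labs Inc. gets 7.
- R1 → Novax plays Z (best of 2, 2, 0, 7); Labs Inc. gets 0.
- R2 → Novax plays W (best of 8, 6, 1, 2); Labs Inc. gets 8.
- R3 → Novax plays Y (best of 6, 3, 8, 0); Labs Inc. gets 3.
Maximizing over 7, 0, 8, 3, Labs Inc. chooses R2. Subgame-perfect outcome: (R2, W) with payoffs (8, 8).
Now find the simultaneous Nash equilibrium.
Labs Inc.'s best replies: W→R3; X→R0; Y→R2; Z→R2.
Novax's best replies: R0→X; R1→Z; R2→W; R3→Y.
Only (R0, X) has each player best-responding; Nash payoffs (7, 9).
Novax earns 8 sequentially versus 9 at the Nash outcome: worse off.

worse off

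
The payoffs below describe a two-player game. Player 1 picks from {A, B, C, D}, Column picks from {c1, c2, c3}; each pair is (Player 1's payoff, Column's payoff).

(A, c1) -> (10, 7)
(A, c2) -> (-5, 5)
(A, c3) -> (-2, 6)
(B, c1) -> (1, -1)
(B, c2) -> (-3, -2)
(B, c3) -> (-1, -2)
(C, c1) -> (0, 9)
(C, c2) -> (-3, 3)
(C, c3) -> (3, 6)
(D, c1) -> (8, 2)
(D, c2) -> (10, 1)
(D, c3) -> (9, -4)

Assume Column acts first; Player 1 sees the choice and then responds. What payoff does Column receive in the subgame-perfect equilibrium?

Backward induction with Column moving first.
- c1: Player 1 compares 10, 1, 0, 8 and picks A; Column would get 7.
- c2: Player 1 compares -5, -3, -3, 10 and picks D; Column would get 1.
- c3: Player 1 compares -2, -1, 3, 9 and picks D; Column would get -4.
Maximizing over 7, 1, -4, Column chooses c1. Subgame-perfect outcome: (A, c1) with payoffs (10, 7).

7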